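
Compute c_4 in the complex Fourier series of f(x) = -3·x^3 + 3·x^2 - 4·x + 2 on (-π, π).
Compute the real Fourier coefficients first: a_4 = 3/4, b_4 = 23/16 + 3·π^2/2.
Then c_4 = (a_4 − i·b_4)/2 = 3/8 - 3·i·π^2/4 - 23·i/32.

Final answer: 3/8 - 3·i·π^2/4 - 23·i/32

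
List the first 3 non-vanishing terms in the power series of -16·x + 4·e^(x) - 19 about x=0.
2·x^2 - 12·x - 15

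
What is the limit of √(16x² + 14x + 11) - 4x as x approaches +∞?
As x → +∞: multiply by the conjugate to get (14x+11)/(√(16x²+14x+11)+4x); the denominator ~ 8x, so the limit is 14/8 = 7/4.
Limit = 7/4.

Final answer: 7/4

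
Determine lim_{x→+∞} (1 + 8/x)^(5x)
As x → +∞: write (1 + 8/x)^(5x) = ((1 + 8/x)^x)^5 → (e^8)^5 = e^40.
Limit = e^(40).

Final answer: e^(40)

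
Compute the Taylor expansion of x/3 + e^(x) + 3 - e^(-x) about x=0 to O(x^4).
x^3/3 + 7·x/3 + 3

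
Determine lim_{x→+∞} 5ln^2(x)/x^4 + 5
The quotient is an ∞/∞ indeterminate form as x → +∞.
The polynomial denominator x^4 dominates the logarithmic numerator (any positive power of x ≫ ln^2(x) as x → ∞), so the quotient → 0.
Adding the constant: 0 + 5 = 5. Limit = 5.

Final answer: 5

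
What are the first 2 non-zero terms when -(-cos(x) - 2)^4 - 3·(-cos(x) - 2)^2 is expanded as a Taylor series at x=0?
63·x^2 - 108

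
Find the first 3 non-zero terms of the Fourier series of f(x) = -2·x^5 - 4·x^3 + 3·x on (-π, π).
(-426 - 4·π^4 + 72·π^2)·sin(x) + (-6·π^2 + 6 + 2·π^4)·sin(2·x) + (-4·π^4/3 + 146/81 + 8·π^2/27)·sin(3·x)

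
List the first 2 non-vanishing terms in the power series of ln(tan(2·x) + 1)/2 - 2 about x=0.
x - 2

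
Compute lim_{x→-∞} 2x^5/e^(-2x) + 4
The quotient is an ∞/∞ indeterminate form as x → -∞.
Compare growth rates of the dominant terms (exponentials ≫ polynomials ≫ logarithms), or apply L'Hôpital's rule; the quotient → 0.
Adding the constant: 0 + 4 = 4. Limit = 4.

Final answer: 4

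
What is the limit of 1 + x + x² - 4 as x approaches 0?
Direct substitution at x = 0 gives -3.

Final answer: -3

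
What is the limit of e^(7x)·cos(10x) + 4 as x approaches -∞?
Evaluate the dominant behaviour as x → -∞; each term tends to a finite value or vanishes.
Limit = 4.

Final answer: 4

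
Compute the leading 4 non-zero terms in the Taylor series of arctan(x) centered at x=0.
-x^7/7 + x^5/5 - x^3/3 + x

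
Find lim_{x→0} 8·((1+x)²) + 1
Direct substitution at x = 0 gives 9.

Final answer: 9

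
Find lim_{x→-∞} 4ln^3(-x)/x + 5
The quotient is an ∞/∞ indeterminate form as x → -∞.
Compare growth rates of the dominant terms (exponentials ≫ polynomials ≫ logarithms), or apply L'Hôpital's rule; the quotient → 0.
Adding the constant: 0 + 5 = 5. Limit = 5.

Final answer: 5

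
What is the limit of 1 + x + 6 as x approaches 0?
Direct substitution at x = 0 gives 7.

Final answer: 7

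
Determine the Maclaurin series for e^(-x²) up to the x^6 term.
-x^6/6 + x^4/2 - x^2 + 1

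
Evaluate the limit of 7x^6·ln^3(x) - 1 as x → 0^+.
The product is a 0·∞ indeterminate form at x → 0⁺.
Rewrite the product as 7·ln^3(x) / x^(-6) and apply L'Hôpital, or use the standard hierarchy x^(-6) ≫ |ln x|^3 as x → 0⁺.
The indeterminate product → 0, so the limit = -1.

Final answer: -1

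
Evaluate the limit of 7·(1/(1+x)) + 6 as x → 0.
Direct substitution at x = 0 gives 13.

Final answer: 13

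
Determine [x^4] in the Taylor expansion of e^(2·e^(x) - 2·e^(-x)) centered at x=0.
Expand to order 4: e^(2·e^(x) - 2·e^(-x)) = 40·x^4/3 + 34·x^3/3 + 8·x^2 + 4·x + 1 + O(x^5).
The coefficient of x^4 is 40/3.

Final answer: 40/3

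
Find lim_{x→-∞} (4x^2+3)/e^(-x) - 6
The quotient is an ∞/∞ indeterminate form as x → -∞.
Compare growth rates of the dominant terms (exponentials ≫ polynomials ≫ logarithms), or apply L'Hôpital's rule; the quotient → 0.
Adding the constant: 0 - 6 = -6. Limit = -6.

Final answer: -6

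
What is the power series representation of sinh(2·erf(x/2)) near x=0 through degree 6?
x^5·(-1/(3·π^(3/2)) + 1/(80·√(π)) + 4/(15·π^(5/2))) + x^3·(-1/(6·√(π)) + 4/(3·π^(3/2))) + 2·x/√(π)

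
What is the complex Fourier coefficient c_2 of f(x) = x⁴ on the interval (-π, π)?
Compute the real Fourier coefficients first: a_2 = -3 + 2·π^2, b_2 = 0.
Then c_2 = (a_2 − i·b_2)/2 = -3/2 + π^2.

Final answer: -3/2 + π^2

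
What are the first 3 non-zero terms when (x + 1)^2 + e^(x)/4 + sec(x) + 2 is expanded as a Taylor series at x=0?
13·x^2/8 + 9·x/4 + 17/4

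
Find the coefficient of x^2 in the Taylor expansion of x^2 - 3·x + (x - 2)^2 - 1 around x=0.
Expand to order 2: x^2 - 3·x + (x - 2)^2 - 1 = 2·x^2 - 7·x + 3 + O(x^3).
The coefficient of x^2 is 2.

Final answer: 2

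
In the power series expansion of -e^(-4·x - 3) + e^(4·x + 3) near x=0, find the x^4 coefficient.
Expand to order 4: -e^(-4·x - 3) + e^(4·x + 3) = x^4·(-32·e^(-3)/3 + 32·e^(3)/3) + x^3·(32·e^(-3)/3 + 32·e^(3)/3) + x^2·(-8·e^(-3) + 8·e^(3)) + x·(4·e^(-3) + 4·e^(3)) - e^(-3) + e^(3) + O(x^5).
The coefficient of x^4 is -32·e^(-3)/3 + 32·e^(3)/3.

Final answer: -32·e^(-3)/3 + 32·e^(3)/3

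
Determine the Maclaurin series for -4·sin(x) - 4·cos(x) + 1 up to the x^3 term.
2·x^3/3 + 2·x^2 - 4·x - 3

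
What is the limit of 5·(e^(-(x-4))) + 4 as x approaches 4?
Direct substitution at x = 4 gives 9.

Final answer: 9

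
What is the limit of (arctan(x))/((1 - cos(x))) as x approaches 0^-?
Both numerator and denominator → 0 as x → 0^-; this is a 0/0 indeterminate form.
Expand each to leading order near x = 0: numerator ~ x, denominator ~ x^2/2.
The limit of the ratio is -∞.

Final answer: -∞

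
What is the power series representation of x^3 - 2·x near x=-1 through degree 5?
1 + (x + 1) - 3·(x + 1)^2 + (x + 1)^3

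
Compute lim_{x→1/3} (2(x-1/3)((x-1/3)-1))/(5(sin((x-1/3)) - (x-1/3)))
Both numerator and denominator → 0 as x → 1/3; this is a 0/0 indeterminate form.
Expand each to leading order near x = 1/3: numerator ~ -2·(x - 1/3), denominator ~ -5·(x - 1/3)^3/6.
The limit of the ratio is ∞.

Final answer: ∞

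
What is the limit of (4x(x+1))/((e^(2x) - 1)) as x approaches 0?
Both numerator and denominator → 0 as x → 0; this is a 0/0 indeterminate form.
Expand each to leading order near x = 0: numerator ~ 4·x, denominator ~ 2·x.
The limit of the ratio is 2.

Final answer: 2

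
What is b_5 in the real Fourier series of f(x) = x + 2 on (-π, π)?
b_5 = (1/π) ∫_{-π}^{π} f(x)·sin(5x) dx.
Evaluate the integral (use parity and integration by parts as needed): b_5 = 2/5.

Final answer: 2/5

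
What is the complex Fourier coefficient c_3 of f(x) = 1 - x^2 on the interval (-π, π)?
Compute the real Fourier coefficients first: a_3 = 4/9, b_3 = 0.
Then c_3 = (a_3 − i·b_3)/2 = 2/9.

Final answer: 2/9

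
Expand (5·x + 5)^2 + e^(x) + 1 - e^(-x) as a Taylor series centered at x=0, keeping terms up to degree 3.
x^3/3 + 25·x^2 + 52·x + 26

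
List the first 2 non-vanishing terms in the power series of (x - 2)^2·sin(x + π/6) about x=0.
x·(-2 + 2·√(3)) + 2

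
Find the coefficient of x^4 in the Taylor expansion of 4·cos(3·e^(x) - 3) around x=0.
3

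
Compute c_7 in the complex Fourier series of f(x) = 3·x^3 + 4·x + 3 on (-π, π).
Compute the real Fourier coefficients first: a_7 = 0, b_7 = 356/343 + 6·π^2/7.
Then c_7 = (a_7 − i·b_7)/2 = -3·i·π^2/7 - 178·i/343.

Final answer: -3·i·π^2/7 - 178·i/343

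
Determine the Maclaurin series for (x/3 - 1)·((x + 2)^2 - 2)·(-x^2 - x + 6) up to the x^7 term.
-x^5/3 - 2·x^4/3 + 5·x^3 + 22·x^2/3 - 18·x - 12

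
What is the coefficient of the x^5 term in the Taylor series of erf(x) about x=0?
Expand to order 5: erf(x) = x^5/(5·√(π)) - 2·x^3/(3·√(π)) + 2·x/√(π) + O(x^6).
The coefficient of x^5 is 1/(5·√(π)).

Final answer: 1/(5·√(π))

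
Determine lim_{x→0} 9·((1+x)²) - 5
Direct substitution at x = 0 gives 4.

Final answer: 4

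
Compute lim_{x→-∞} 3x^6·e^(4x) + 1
The product is a 0·∞ indeterminate form at x → -∞.
Rewrite the product as 3x^6 / e^(-4x) (an ∞/∞ form) and apply L'Hôpital, or use the standard hierarchy e^(4|x|) ≫ |x^6| as x → -∞.
The indeterminate product → 0, so the limit = 1.

Final answer: 1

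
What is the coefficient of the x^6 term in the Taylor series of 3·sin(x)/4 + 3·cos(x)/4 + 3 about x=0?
Expand to order 6: 3·sin(x)/4 + 3·cos(x)/4 + 3 = -x^6/960 + x^5/160 + x^4/32 - x^3/8 - 3·x^2/8 + 3·x/4 + 15/4 + O(x^7).
The coefficient of x^6 is -1/960.

Final answer: -1/960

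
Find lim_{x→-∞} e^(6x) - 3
Evaluate the dominant behaviour as x → -∞; each term tends to a finite value or vanishes.
Limit = -3.

Final answer: -3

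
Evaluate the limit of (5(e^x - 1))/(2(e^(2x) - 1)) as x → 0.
Both numerator and denominator → 0 as x → 0; this is a 0/0 indeterminate form.
Expand each to leading order near x = 0: numerator ~ 5·x, denominator ~ 4·x.
The limit of the ratio is 5/4.

Final answer: 5/4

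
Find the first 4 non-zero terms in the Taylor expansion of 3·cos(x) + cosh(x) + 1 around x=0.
-x^6/360 + x^4/6 - x^2 + 5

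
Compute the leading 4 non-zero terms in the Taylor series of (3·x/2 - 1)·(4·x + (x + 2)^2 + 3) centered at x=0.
3·x^3/2 + 11·x^2 + 5·x/2 - 7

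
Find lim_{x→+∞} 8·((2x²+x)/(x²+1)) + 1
Evaluate the dominant behaviour as x → +∞; each term tends to a finite value or vanishes.
Limit = 17.

Final answer: 17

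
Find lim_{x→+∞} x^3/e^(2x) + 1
The quotient is an ∞/∞ indeterminate form as x → +∞.
The exponential denominator e^(2x) dominates the polynomial numerator (e^x ≫ x^3 as x → ∞), so the quotient → 0.
Adding the constant: 0 + 1 = 1. Limit = 1.

Final answer: 1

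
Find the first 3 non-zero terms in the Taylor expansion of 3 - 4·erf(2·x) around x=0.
64·x^3/(3·√(π)) - 16·x/√(π) + 3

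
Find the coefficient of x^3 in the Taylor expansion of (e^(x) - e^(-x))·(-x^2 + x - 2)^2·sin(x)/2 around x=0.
Expand to order 3: (e^(x) - e^(-x))·(-x^2 + x - 2)^2·sin(x)/2 = -4·x^3 + 4·x^2 + O(x^4).
The coefficient of x^3 is -4.

Final answer: -4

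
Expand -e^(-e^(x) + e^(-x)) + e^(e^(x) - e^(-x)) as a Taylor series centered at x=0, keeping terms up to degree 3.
10·x^3/3 + 4·x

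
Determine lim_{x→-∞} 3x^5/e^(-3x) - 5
The quotient is an ∞/∞ indeterminate form as x → -∞.
Compare growth rates of the dominant terms (exponentials ≫ polynomials ≫ logarithms), or apply L'Hôpital's rule; the quotient → 0.
Adding the constant: 0 - 5 = -5. Limit = -5.

Final answer: -5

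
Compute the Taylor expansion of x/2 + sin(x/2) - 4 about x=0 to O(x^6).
x^5/3840 - x^3/48 + x - 4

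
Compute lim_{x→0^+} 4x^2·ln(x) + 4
The product is a 0·∞ indeterminate form at x → 0⁺.
Rewrite the product as 4·ln(x) / x^(-2) and apply L'Hôpital, or use the standard hierarchy x^(-2) ≫ |ln x| as x → 0⁺.
The indeterminate product → 0, so the limit = 4.

Final answer: 4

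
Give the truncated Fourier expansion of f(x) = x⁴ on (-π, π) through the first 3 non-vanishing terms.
(48 - 8·π^2)·cos(x) + (-3 + 2·π^2)·cos(2·x) + π^4/5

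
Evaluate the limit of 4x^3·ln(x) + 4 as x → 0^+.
The product is a 0·∞ indeterminate form at x → 0⁺.
Rewrite the product as 4·ln(x) / x^(-3) and apply L'Hôpital, or use the standard hierarchy x^(-3) ≫ |ln x| as x → 0⁺.
The indeterminate product → 0, so the limit = 4.

Final answer: 4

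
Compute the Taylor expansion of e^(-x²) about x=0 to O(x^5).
x^4/2 - x^2 + 1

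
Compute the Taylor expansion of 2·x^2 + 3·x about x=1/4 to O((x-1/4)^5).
7/8 + 4·(x - 1/4) + 2·(x - 1/4)^2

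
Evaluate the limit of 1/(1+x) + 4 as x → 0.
Direct substitution at x = 0 gives 5.

Final answer: 5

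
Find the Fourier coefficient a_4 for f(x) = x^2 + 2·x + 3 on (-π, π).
a_4 = (1/π) ∫_{-π}^{π} f(x)·cos(4x) dx.
Evaluate the integral (use parity and integration by parts as needed): a_4 = 1/4.

Final answer: 1/4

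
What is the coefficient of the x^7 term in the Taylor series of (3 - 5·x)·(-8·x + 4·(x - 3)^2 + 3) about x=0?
Expand to order 7: (3 - 5·x)·(-8·x + 4·(x - 3)^2 + 3) = -20·x^3 + 172·x^2 - 291·x + 117 + O(x^8).
The coefficient of x^7 is 0.

Final answer: 0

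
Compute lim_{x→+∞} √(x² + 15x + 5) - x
This is an ∞ − ∞ indeterminate form.
Multiply and divide by the conjugate √(x²+15x + 5) + x; the x² terms cancel, leaving (15x + 5)/(√(x²+15x + 5)+x) → 15/2.
Limit = 15/2.

Final answer: 15/2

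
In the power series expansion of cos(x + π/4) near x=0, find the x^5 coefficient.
Expand to order 5: cos(x + π/4) = -√(2)·x^5/240 + √(2)·x^4/48 + √(2)·x^3/12 - √(2)·x^2/4 - √(2)·x/2 + √(2)/2 + O(x^6).
The coefficient of x^5 is -√(2)/240.

Final answer: -√(2)/240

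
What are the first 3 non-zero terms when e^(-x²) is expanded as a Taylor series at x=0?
x^4/2 - x^2 + 1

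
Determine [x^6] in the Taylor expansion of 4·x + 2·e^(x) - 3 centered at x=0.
Expand to order 6: 4·x + 2·e^(x) - 3 = x^6/360 + x^5/60 + x^4/12 + x^3/3 + x^2 + 6·x - 1 + O(x^7).
The coefficient of x^6 is 1/360.

Final answer: 1/360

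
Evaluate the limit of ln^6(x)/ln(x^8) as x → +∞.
This is an ∞/∞ indeterminate form as x → +∞.
Write ln(x^8) = 8·ln(x), reducing the quotient to ln^5(x)/8 → ∞.
Limit = ∞.

Final answer: ∞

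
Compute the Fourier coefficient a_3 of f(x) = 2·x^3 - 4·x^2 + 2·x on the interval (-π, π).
a_3 = (1/π) ∫_{-π}^{π} f(x)·cos(3x) dx.
Evaluate the integral (use parity and integration by parts as needed): a_3 = 16/9.

Final answer: 16/9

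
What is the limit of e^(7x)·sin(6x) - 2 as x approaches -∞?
Evaluate the dominant behaviour as x → -∞; each term tends to a finite value or vanishes.
Limit = -2.

Final answer: -2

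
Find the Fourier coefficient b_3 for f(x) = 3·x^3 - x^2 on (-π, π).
b_3 = (1/π) ∫_{-π}^{π} f(x)·sin(3x) dx.
Evaluate the integral (use parity and integration by parts as needed): b_3 = -4/3 + 2·π^2.

Final answer: -4/3 + 2·π^2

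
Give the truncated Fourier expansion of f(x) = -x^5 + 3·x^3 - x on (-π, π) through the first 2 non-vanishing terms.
(-278 - 2·π^4 + 46·π^2)·sin(x) + (-8·π^2 + 13 + π^4)·sin(2·x)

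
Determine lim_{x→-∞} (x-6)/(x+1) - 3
Evaluate the dominant behaviour as x → -∞; each term tends to a finite value or vanishes.
Limit = -2.

Final answer: -2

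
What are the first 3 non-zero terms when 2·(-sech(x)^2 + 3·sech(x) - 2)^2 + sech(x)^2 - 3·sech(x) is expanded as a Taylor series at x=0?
13·x^4/24 + x^2/2 - 2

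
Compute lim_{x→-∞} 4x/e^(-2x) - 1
The quotient is an ∞/∞ indeterminate form as x → -∞.
Compare growth rates of the dominant terms (exponentials ≫ polynomials ≫ logarithms), or apply L'Hôpital's rule; the quotient → 0.
Adding the constant: 0 - 1 = -1. Limit = -1.

Final answer: -1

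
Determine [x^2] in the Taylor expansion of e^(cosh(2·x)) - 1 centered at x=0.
Expand to order 2: e^(cosh(2·x)) - 1 = 2·e·x^2 - 1 + e + O(x^3).
The coefficient of x^2 is 2·e.

Final answer: 2·e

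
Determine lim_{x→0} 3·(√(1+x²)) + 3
Direct substitution at x = 0 gives 6.

Final answer: 6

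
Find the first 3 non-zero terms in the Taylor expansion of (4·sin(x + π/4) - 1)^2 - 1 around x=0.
x^2·(-1 + 2·√(2))^2·(-2·√(2)/(-1 + 2·√(2)) + 8/(-1 + 2·√(2))^2) + 4·√(2)·x·(-1 + 2·√(2)) - 1 + (-1 + 2·√(2))^2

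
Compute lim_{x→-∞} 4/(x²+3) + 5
Evaluate the dominant behaviour as x → -∞; each term tends to a finite value or vanishes.
Limit = 5.

Final answer: 5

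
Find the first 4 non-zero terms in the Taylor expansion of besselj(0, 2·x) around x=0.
-x^6/36 + x^4/4 - x^2 + 1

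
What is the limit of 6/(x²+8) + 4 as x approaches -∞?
Evaluate the dominant behaviour as x → -∞; each term tends to a finite value or vanishes.
Limit = 4.

Final answer: 4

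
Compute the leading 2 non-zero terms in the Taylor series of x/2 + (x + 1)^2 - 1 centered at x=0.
x^2 + 5·x/2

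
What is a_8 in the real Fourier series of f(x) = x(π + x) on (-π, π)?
a_8 = (1/π) ∫_{-π}^{π} f(x)·cos(8x) dx.
Evaluate the integral (use parity and integration by parts as needed): a_8 = 1/16.

Final answer: 1/16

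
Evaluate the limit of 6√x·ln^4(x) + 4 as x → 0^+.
The product is a 0·∞ indeterminate form at x → 0⁺.
Rewrite the product as 6·ln^4(x) / x^(-1/2) and apply L'Hôpital, or use the standard hierarchy x^(-1/2) ≫ |ln x|^4 as x → 0⁺.
The indeterminate product → 0, so the limit = 4.

Final answer: 4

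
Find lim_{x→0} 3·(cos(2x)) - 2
Direct substitution at x = 0 gives 1.

Final answer: 1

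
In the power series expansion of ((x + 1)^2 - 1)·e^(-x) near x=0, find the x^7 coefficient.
Expand to order 7: ((x + 1)^2 - 1)·e^(-x) = -x^7/180 + x^6/40 - x^5/12 + x^4/6 - x^2 + 2·x + O(x^8).
The coefficient of x^7 is -1/180.

Final answer: -1/180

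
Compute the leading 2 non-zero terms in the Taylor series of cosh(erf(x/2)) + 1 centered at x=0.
x^2/(2·π) + 2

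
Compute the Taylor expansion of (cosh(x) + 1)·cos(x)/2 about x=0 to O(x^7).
-x^6/1440 - x^4/16 - x^2/4 + 1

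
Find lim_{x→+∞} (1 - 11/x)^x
As x → +∞: this is the defining limit (1 - 11/x)^x → e^(-11).
Limit = e^(-11).

Final answer: e^(-11)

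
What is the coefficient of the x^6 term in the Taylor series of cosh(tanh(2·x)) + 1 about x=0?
Expand to order 6: cosh(tanh(2·x)) + 1 = 388·x^6/45 - 14·x^4/3 + 2·x^2 + 2 + O(x^7).
The coefficient of x^6 is 388/45.

Final answer: 388/45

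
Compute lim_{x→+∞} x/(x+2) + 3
Evaluate the dominant behaviour as x → +∞; each term tends to a finite value or vanishes.
Limit = 4.

Final answer: 4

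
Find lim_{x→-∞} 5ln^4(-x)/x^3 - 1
The quotient is an ∞/∞ indeterminate form as x → -∞.
Compare growth rates of the dominant terms (exponentials ≫ polynomials ≫ logarithms), or apply L'Hôpital's rule; the quotient → 0.
Adding the constant: 0 - 1 = -1. Limit = -1.

Final answer: -1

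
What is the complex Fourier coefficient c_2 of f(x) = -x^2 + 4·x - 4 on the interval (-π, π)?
Compute the real Fourier coefficients first: a_2 = -1, b_2 = -4.
Then c_2 = (a_2 − i·b_2)/2 = -1/2 + 2·i.

Final answer: -1/2 + 2·i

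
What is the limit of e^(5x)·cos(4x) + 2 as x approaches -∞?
Evaluate the dominant behaviour as x → -∞; each term tends to a finite value or vanishes.
Limit = 2.

Final answer: 2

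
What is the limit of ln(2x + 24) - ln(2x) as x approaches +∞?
This is an ∞ − ∞ indeterminate form.
Combine the logarithms: ln(2x+24) − ln(2x) = ln((2x+24)/(2x)) = ln(1 + 24/(2x)) → ln(1) = 0.
Limit = 0.

Final answer: 0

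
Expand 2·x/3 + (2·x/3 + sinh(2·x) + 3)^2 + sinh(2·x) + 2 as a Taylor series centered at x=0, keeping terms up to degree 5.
28·x^5/15 + 64·x^4/9 + 28·x^3/3 + 64·x^2/9 + 56·x/3 + 11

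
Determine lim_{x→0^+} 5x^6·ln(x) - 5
The product is a 0·∞ indeterminate form at x → 0⁺.
Rewrite the product as 5·ln(x) / x^(-6) and apply L'Hôpital, or use the standard hierarchy x^(-6) ≫ |ln x| as x → 0⁺.
The indeterminate product → 0, so the limit = -5.

Final answer: -5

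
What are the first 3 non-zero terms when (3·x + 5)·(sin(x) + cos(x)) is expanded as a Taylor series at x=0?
x^2/2 + 8·x + 5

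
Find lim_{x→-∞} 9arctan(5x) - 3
Evaluate the dominant behaviour as x → -∞; each term tends to a finite value or vanishes.
Limit = -9·π/2 - 3.

Final answer: -9·π/2 - 3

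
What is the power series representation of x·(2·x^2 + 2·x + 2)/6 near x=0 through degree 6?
x^3/3 + x^2/3 + x/3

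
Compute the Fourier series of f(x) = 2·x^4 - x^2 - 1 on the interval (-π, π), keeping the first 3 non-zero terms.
(100 - 16·π^2)·cos(x) + (-7 + 4·π^2)·cos(2·x) - π^2/3 - 1 + 2·π^4/5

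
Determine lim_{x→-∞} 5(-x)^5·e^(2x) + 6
The product is a 0·∞ indeterminate form at x → -∞.
Rewrite the product as 5(-x)^5 / e^(-2x) (an ∞/∞ form) and apply L'Hôpital, or use the standard hierarchy e^(2|x|) ≫ |(-x)^5| as x → -∞.
The indeterminate product → 0, so the limit = 6.

Final answer: 6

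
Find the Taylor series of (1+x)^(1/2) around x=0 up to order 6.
-21·x^6/1024 + 7·x^5/256 - 5·x^4/128 + x^3/16 - x^2/8 + x/2 + 1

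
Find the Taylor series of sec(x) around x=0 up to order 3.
x^2/2 + 1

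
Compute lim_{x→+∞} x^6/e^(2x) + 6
The quotient is an ∞/∞ indeterminate form as x → +∞.
The exponential denominator e^(2x) dominates the polynomial numerator (e^x ≫ x^6 as x → ∞), so the quotient → 0.
Adding the constant: 0 + 6 = 6. Limit = 6.

Final answer: 6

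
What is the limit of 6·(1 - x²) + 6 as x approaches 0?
Direct substitution at x = 0 gives 12.

Final answer: 12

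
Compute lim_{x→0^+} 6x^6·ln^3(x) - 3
The product is a 0·∞ indeterminate form at x → 0⁺.
Rewrite the product as 6·ln^3(x) / x^(-6) and apply L'Hôpital, or use the standard hierarchy x^(-6) ≫ |ln x|^3 as x → 0⁺.
The indeterminate product → 0, so the limit = -3.

Final answer: -3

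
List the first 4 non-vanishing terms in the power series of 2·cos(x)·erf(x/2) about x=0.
-337·x^7/(20160·√(π)) + 43·x^5/(240·√(π)) - 7·x^3/(6·√(π)) + 2·x/√(π)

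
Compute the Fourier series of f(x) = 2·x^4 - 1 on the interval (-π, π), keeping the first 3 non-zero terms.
(96 - 16·π^2)·cos(x) + (-6 + 4·π^2)·cos(2·x) - 1 + 2·π^4/5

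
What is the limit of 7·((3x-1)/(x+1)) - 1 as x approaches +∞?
Evaluate the dominant behaviour as x → +∞; each term tends to a finite value or vanishes.
Limit = 20.

Final answer: 20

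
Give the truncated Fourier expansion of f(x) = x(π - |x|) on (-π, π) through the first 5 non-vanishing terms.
8·sin(x)/π + 8·sin(3·x)/(27·π) + 8·sin(5·x)/(125·π) + 8·sin(7·x)/(343·π) + 8·sin(9·x)/(729·π)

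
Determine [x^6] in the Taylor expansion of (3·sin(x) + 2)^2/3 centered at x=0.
Expand to order 6: (3·sin(x) + 2)^2/3 = 2·x^6/15 + x^5/30 - x^4 - 2·x^3/3 + 3·x^2 + 4·x + 4/3 + O(x^7).
The coefficient of x^6 is 2/15.

Final answer: 2/15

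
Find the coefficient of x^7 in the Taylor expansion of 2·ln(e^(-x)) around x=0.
Expand to order 7: 2·ln(e^(-x)) = -2·x + O(x^8).
The coefficient of x^7 is 0.

Final answer: 0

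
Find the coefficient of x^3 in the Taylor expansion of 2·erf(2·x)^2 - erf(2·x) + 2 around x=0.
Expand to order 3: 2·erf(2·x)^2 - erf(2·x) + 2 = 16·x^3/(3·√(π)) + 32·x^2/π - 4·x/√(π) + 2 + O(x^4).
The coefficient of x^3 is 16/(3·√(π)).

Final answer: 16/(3·√(π))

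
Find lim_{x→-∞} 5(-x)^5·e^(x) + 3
The product is a 0·∞ indeterminate form at x → -∞.
Rewrite the product as 5(-x)^5 / e^(-x) (an ∞/∞ form) and apply L'Hôpital, or use the standard hierarchy e^(|x|) ≫ |(-x)^5| as x → -∞.
The indeterminate product → 0, so the limit = 3.

Final answer: 3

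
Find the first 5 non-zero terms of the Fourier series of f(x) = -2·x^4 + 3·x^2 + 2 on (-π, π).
(-108 + 16·π^2)·cos(x) + (9 - 4·π^2)·cos(2·x) + (-68/27 + 16·π^2/9)·cos(3·x) + (9/8 - π^2)·cos(4·x) - 2·π^4/5 + 2 + π^2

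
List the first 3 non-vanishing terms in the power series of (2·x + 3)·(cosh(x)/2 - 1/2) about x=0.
x^4/16 + x^3/2 + 3·x^2/4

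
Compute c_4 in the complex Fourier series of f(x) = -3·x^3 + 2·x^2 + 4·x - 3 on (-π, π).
Compute the real Fourier coefficients first: a_4 = 1/2, b_4 = -41/16 + 3·π^2/2.
Then c_4 = (a_4 − i·b_4)/2 = 1/4 - 3·i·π^2/4 + 41·i/32.

Final answer: 1/4 - 3·i·π^2/4 + 41·i/32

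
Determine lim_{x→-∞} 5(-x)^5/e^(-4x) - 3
The quotient is an ∞/∞ indeterminate form as x → -∞.
Compare growth rates of the dominant terms (exponentials ≫ polynomials ≫ logarithms), or apply L'Hôpital's rule; the quotient → 0.
Adding the constant: 0 - 3 = -3. Limit = -3.

Final answer: -3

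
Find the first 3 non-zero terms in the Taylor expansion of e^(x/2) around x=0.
x^2/8 + x/2 + 1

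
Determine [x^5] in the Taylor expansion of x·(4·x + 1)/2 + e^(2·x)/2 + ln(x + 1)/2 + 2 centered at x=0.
Expand to order 5: x·(4·x + 1)/2 + e^(2·x)/2 + ln(x + 1)/2 + 2 = 7·x^5/30 + 5·x^4/24 + 5·x^3/6 + 11·x^2/4 + 2·x + 5/2 + O(x^6).
The coefficient of x^5 is 7/30.

Final answer: 7/30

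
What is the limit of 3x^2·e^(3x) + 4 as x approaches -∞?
The product is a 0·∞ indeterminate form at x → -∞.
Rewrite the product as 3x^2 / e^(-3x) (an ∞/∞ form) and apply L'Hôpital, or use the standard hierarchy e^(3|x|) ≫ |x^2| as x → -∞.
The indeterminate product → 0, so the limit = 4.

Final answer: 4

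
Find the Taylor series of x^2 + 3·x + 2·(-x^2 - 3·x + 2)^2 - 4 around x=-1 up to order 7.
26 - 15·(x + 1) - 13·(x + 1)^2 + 4·(x + 1)^3 + 2·(x + 1)^4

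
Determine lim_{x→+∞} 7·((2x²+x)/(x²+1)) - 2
Evaluate the dominant behaviour as x → +∞; each term tends to a finite value or vanishes.
Limit = 12.

Final answer: 12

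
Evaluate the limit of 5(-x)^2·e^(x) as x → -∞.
This is a 0·∞ indeterminate form at x → -∞.
Rewrite the product as 5(-x)^2 / e^(-x) (an ∞/∞ form) and apply L'Hôpital, or use the standard hierarchy e^(|x|) ≫ |(-x)^2| as x → -∞.
The indeterminate product → 0, so the limit = 0.

Final answer: 0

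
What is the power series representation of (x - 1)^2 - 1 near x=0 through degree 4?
x^2 - 2·x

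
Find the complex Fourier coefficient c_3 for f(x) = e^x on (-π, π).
Compute the real Fourier coefficients first: a_3 = (1 - e^(2·π))·e^(-π)/(10·π), b_3 = (-3 + 3·e^(2·π))·e^(-π)/(10·π).
Then c_3 = (a_3 − i·b_3)/2 = -e^(π)/(20·π) + e^(-π)/(20·π) - 3·i·e^(π)/(20·π) + 3·i·e^(-π)/(20·π).

Final answer: -e^(π)/(20·π) + e^(-π)/(20·π) - 3·i·e^(π)/(20·π) + 3·i·e^(-π)/(20·π)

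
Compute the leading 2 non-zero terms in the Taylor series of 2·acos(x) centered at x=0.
π - 2·x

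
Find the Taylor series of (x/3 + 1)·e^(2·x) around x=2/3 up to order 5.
11·e^(4/3)/9 + 25·e^(4/3)·(x - 2/3)/9 + 28·e^(4/3)·(x - 2/3)^2/9 + 62·e^(4/3)·(x - 2/3)^3/27 + 34·e^(4/3)·(x - 2/3)^4/27 + 74·e^(4/3)·(x - 2/3)^5/135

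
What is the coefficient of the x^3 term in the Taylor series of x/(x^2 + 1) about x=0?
Expand to order 3: x/(x^2 + 1) = -x^3 + x + O(x^4).
The coefficient of x^3 is -1.

Final answer: -1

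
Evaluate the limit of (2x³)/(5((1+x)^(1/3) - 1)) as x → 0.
Both numerator and denominator → 0 as x → 0; this is a 0/0 indeterminate form.
Expand each to leading order near x = 0: numerator ~ 2·x^3, denominator ~ 5·x/3.
The limit of the ratio is 0.

Final answer: 0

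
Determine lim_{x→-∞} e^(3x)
Evaluate the dominant behaviour as x → -∞; each term tends to a finite value or vanishes.
Limit = 0.

Final answer: 0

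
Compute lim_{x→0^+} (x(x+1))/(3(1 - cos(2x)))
Both numerator and denominator → 0 as x → 0^+; this is a 0/0 indeterminate form.
Expand each to leading order near x = 0: numerator ~ x, denominator ~ 6·x^2.
The limit of the ratio is ∞.

Final answer: ∞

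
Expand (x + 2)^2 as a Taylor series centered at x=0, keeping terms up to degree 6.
x^2 + 4·x + 4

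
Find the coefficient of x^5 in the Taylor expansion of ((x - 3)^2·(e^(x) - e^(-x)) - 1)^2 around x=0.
Expand to order 5: ((x - 3)^2·(e^(x) - e^(-x)) - 1)^2 = -5789·x^5/30 + 328·x^4 - 442·x^3 + 348·x^2 - 36·x + 1 + O(x^6).
The coefficient of x^5 is -5789/30.

Final answer: -5789/30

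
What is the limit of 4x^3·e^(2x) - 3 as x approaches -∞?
The product is a 0·∞ indeterminate form at x → -∞.
Rewrite the product as 4x^3 / e^(-2x) (an ∞/∞ form) and apply L'Hôpital, or use the standard hierarchy e^(2|x|) ≫ |x^3| as x → -∞.
The indeterminate product → 0, so the limit = -3.

Final answer: -3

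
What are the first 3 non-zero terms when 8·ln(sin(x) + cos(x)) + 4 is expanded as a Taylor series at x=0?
-8·x^2 + 8·x + 4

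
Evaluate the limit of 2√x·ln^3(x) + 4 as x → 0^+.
The product is a 0·∞ indeterminate form at x → 0⁺.
Rewrite the product as 2·ln^3(x) / x^(-1/2) and apply L'Hôpital, or use the standard hierarchy x^(-1/2) ≫ |ln x|^3 as x → 0⁺.
The indeterminate product → 0, so the limit = 4.

Final answer: 4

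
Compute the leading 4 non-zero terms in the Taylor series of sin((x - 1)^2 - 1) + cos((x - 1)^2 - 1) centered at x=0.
10·x^3/3 - x^2 - 2·x + 1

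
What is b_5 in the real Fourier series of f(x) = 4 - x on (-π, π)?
b_5 = (1/π) ∫_{-π}^{π} f(x)·sin(5x) dx.
Evaluate the integral (use parity and integration by parts as needed): b_5 = -2/5.

Final answer: -2/5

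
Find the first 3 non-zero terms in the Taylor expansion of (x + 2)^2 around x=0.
x^2 + 4·x + 4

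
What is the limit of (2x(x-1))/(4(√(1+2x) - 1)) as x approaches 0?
Both numerator and denominator → 0 as x → 0; this is a 0/0 indeterminate form.
Expand each to leading order near x = 0: numerator ~ -2·x, denominator ~ 4·x.
The limit of the ratio is -1/2.

Final answer: -1/2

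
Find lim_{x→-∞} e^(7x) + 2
Evaluate the dominant behaviour as x → -∞; each term tends to a finite value or vanishes.
Limit = 2.

Final answer: 2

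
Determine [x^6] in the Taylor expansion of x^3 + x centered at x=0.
Expand to order 6: x^3 + x = x^3 + x + O(x^7).
The coefficient of x^6 is 0.

Final answer: 0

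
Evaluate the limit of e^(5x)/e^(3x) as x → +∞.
This is an ∞/∞ indeterminate form as x → +∞.
Rewrite e^(5x)/e^(3x) = e^((5−3)x) = e^(2x); the exponent coefficient is 2 > 0 so e^(2x) → ∞.
Limit = ∞.

Final answer: ∞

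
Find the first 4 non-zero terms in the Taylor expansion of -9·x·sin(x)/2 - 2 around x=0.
-3·x^6/80 + 3·x^4/4 - 9·x^2/2 - 2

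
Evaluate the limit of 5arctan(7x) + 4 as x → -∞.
Evaluate the dominant behaviour as x → -∞; each term tends to a finite value or vanishes.
Limit = 4 - 5·π/2.

Final answer: 4 - 5·π/2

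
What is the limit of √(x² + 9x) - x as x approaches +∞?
This is an ∞ − ∞ indeterminate form.
Multiply and divide by the conjugate √(x²+9x) + x; the x² terms cancel, leaving (9x)/(√(x²+9x)+x) → 9/2.
Limit = 9/2.

Final answer: 9/2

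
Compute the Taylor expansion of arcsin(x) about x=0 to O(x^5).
x^3/6 + x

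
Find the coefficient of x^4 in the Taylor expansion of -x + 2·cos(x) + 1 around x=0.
Expand to order 4: -x + 2·cos(x) + 1 = x^4/12 - x^2 - x + 3 + O(x^5).
The coefficient of x^4 is 1/12.

Final answer: 1/12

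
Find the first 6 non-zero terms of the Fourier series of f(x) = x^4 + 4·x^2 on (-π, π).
(32 - 8·π^2)·cos(x) + (1 + 2·π^2)·cos(2·x) + (-8·π^2/9 - 32/27)·cos(3·x) + (13/16 + π^2/2)·cos(4·x) + (-8·π^2/25 - 352/625)·cos(5·x) + 4·π^2/3 + π^4/5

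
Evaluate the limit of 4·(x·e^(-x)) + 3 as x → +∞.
Evaluate the dominant behaviour as x → +∞; each term tends to a finite value or vanishes.
Limit = 3.

Final answer: 3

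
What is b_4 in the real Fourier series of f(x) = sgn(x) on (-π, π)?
b_4 = (1/π) ∫_{-π}^{π} f(x)·sin(4x) dx.
Evaluate the integral (use parity and integration by parts as needed): b_4 = 0.

Final answer: 0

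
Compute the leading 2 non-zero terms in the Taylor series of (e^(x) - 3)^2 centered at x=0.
4 - 4·x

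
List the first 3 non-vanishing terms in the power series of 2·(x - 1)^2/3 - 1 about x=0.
2·x^2/3 - 4·x/3 - 1/3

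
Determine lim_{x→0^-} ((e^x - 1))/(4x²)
Both numerator and denominator → 0 as x → 0^-; this is a 0/0 indeterminate form.
Expand each to leading order near x = 0: numerator ~ x, denominator ~ 4·x^2.
The limit of the ratio is -∞.

Final answer: -∞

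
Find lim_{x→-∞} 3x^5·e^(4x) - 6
The product is a 0·∞ indeterminate form at x → -∞.
Rewrite the product as 3x^5 / e^(-4x) (an ∞/∞ form) and apply L'Hôpital, or use the standard hierarchy e^(4|x|) ≫ |x^5| as x → -∞.
The indeterminate product → 0, so the limit = -6.

Final answer: -6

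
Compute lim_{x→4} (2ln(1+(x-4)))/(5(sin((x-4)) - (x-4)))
Both numerator and denominator → 0 as x → 4; this is a 0/0 indeterminate form.
Expand each to leading order near x = 4: numerator ~ 2·(x - 4), denominator ~ -5·(x - 4)^3/6.
The limit of the ratio is -∞.

Final answer: -∞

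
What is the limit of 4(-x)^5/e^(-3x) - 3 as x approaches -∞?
The quotient is an ∞/∞ indeterminate form as x → -∞.
Compare growth rates of the dominant terms (exponentials ≫ polynomials ≫ logarithms), or apply L'Hôpital's rule; the quotient → 0.
Adding the constant: 0 - 3 = -3. Limit = -3.

Final answer: -3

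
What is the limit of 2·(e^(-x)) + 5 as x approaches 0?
Direct substitution at x = 0 gives 7.

Final answer: 7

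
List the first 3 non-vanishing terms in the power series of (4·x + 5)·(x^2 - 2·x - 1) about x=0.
-3·x^2 - 14·x - 5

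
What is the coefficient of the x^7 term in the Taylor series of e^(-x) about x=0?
Expand to order 7: e^(-x) = -x^7/5040 + x^6/720 - x^5/120 + x^4/24 - x^3/6 + x^2/2 - x + 1 + O(x^8).
The coefficient of x^7 is -1/5040.

Final answer: -1/5040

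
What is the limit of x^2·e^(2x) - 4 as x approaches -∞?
The product is a 0·∞ indeterminate form at x → -∞.
Rewrite the product as x^2 / e^(-2x) (an ∞/∞ form) and apply L'Hôpital, or use the standard hierarchy e^(2|x|) ≫ |x^2| as x → -∞.
The indeterminate product → 0, so the limit = -4.

Final answer: -4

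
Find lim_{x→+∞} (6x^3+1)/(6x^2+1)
This is an ∞/∞ indeterminate form as x → +∞.
Divide numerator and denominator by x^3 and let the lower-order terms vanish; the numerator's degree 3 exceeds the denominator's degree 2, so the quotient diverges.
Limit = ∞.

Final answer: ∞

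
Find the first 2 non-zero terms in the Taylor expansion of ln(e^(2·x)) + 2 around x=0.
2·x + 2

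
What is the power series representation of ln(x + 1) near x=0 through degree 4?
-x^4/4 + x^3/3 - x^2/2 + x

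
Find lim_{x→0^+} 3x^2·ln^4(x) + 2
The product is a 0·∞ indeterminate form at x → 0⁺.
Rewrite the product as 3·ln^4(x) / x^(-2) and apply L'Hôpital, or use the standard hierarchy x^(-2) ≫ |ln x|^4 as x → 0⁺.
The indeterminate product → 0, so the limit = 2.

Final answer: 2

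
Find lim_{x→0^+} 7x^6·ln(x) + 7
The product is a 0·∞ indeterminate form at x → 0⁺.
Rewrite the product as 7·ln(x) / x^(-6) and apply L'Hôpital, or use the standard hierarchy x^(-6) ≫ |ln x| as x → 0⁺.
The indeterminate product → 0, so the limit = 7.

Final answer: 7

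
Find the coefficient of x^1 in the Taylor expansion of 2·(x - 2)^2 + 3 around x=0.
Expand to order 1: 2·(x - 2)^2 + 3 = 11 - 8·x + O(x^2).
The coefficient of x^1 is -8.

Final answer: -8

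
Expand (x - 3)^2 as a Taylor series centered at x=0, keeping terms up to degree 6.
x^2 - 6·x + 9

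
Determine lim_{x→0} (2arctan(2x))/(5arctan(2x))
Both numerator and denominator → 0 as x → 0; this is a 0/0 indeterminate form.
Expand each to leading order near x = 0: numerator ~ 4·x, denominator ~ 10·x.
The limit of the ratio is 2/5.

Final answer: 2/5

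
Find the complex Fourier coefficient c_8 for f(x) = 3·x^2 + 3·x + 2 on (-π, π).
Compute the real Fourier coefficients first: a_8 = 3/16, b_8 = -3/4.
Then c_8 = (a_8 − i·b_8)/2 = 3/32 + 3·i/8.

Final answer: 3/32 + 3·i/8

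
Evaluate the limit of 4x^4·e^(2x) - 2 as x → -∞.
The product is a 0·∞ indeterminate form at x → -∞.
Rewrite the product as 4x^4 / e^(-2x) (an ∞/∞ form) and apply L'Hôpital, or use the standard hierarchy e^(2|x|) ≫ |x^4| as x → -∞.
The indeterminate product → 0, so the limit = -2.

Final answer: -2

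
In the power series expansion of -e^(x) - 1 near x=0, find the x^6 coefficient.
Expand to order 6: -e^(x) - 1 = -x^6/720 - x^5/120 - x^4/24 - x^3/6 - x^2/2 - x - 2 + O(x^7).
The coefficient of x^6 is -1/720.

Final answer: -1/720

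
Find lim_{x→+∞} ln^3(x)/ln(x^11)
This is an ∞/∞ indeterminate form as x → +∞.
Write ln(x^11) = 11·ln(x), reducing the quotient to ln^2(x)/11 → ∞.
Limit = ∞.

Final answer: ∞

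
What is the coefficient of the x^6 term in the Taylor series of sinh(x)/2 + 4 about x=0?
Expand to order 6: sinh(x)/2 + 4 = x^5/240 + x^3/12 + x/2 + 4 + O(x^7).
The coefficient of x^6 is 0.

Final answer: 0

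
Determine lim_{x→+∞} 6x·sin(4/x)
As x → +∞: let u = 4/x → 0⁺; then 6·x·sin(4/x) = 6·4·sin(u)/u → 6·4·1 = 24.
Limit = 24.

Final answer: 24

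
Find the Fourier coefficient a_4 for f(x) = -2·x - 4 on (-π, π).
a_4 = (1/π) ∫_{-π}^{π} f(x)·cos(4x) dx.
Evaluate the integral (use parity and integration by parts as needed): a_4 = 0.

Final answer: 0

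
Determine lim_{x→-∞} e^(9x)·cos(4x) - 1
Evaluate the dominant behaviour as x → -∞; each term tends to a finite value or vanishes.
Limit = -1.

Final answer: -1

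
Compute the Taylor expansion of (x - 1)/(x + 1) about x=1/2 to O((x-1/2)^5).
-1/3 + 8·(x - 1/2)/9 - 16·(x - 1/2)^2/27 + 32·(x - 1/2)^3/81 - 64·(x - 1/2)^4/243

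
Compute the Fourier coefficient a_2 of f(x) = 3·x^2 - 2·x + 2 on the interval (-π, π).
a_2 = (1/π) ∫_{-π}^{π} f(x)·cos(2x) dx.
Evaluate the integral (use parity and integration by parts as needed): a_2 = 3.

Final answer: 3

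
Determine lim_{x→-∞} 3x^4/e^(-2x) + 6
The quotient is an ∞/∞ indeterminate form as x → -∞.
Compare growth rates of the dominant terms (exponentials ≫ polynomials ≫ logarithms), or apply L'Hôpital's rule; the quotient → 0.
Adding the constant: 0 + 6 = 6. Limit = 6.

Final answer: 6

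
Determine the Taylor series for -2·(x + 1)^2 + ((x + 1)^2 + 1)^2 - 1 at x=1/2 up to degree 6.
81/16 + 27·(x - 1/2)/2 + 27·(x - 1/2)^2/2 + 6·(x - 1/2)^3 + (x - 1/2)^4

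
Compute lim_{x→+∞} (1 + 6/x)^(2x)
As x → +∞: write (1 + 6/x)^(2x) = ((1 + 6/x)^x)^2 → (e^6)^2 = e^12.
Limit = e^(12).

Final answer: e^(12)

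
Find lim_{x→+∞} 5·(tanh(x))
Evaluate the dominant behaviour as x → +∞; each term tends to a finite value or vanishes.
Limit = 5.

Final answer: 5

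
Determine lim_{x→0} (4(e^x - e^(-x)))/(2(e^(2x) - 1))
Both numerator and denominator → 0 as x → 0; this is a 0/0 indeterminate form.
Expand each to leading order near x = 0: numerator ~ 8·x, denominator ~ 4·x.
The limit of the ratio is 2.

Final answer: 2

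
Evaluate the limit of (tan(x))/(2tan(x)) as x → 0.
Both numerator and denominator → 0 as x → 0; this is a 0/0 indeterminate form.
Expand each to leading order near x = 0: numerator ~ x, denominator ~ 2·x.
The limit of the ratio is 1/2.

Final answer: 1/2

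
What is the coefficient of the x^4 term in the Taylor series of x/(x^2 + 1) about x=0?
Expand to order 4: x/(x^2 + 1) = -x^3 + x + O(x^5).
The coefficient of x^4 is 0.

Final answer: 0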